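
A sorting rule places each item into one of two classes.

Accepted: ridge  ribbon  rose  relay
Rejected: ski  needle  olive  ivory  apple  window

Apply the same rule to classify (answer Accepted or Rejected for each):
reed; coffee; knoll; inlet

Accepted, Rejected, Rejected, Rejected

Rule: starts with 'r'. This holds for each 'Accepted' example and fails for each 'Rejected' one.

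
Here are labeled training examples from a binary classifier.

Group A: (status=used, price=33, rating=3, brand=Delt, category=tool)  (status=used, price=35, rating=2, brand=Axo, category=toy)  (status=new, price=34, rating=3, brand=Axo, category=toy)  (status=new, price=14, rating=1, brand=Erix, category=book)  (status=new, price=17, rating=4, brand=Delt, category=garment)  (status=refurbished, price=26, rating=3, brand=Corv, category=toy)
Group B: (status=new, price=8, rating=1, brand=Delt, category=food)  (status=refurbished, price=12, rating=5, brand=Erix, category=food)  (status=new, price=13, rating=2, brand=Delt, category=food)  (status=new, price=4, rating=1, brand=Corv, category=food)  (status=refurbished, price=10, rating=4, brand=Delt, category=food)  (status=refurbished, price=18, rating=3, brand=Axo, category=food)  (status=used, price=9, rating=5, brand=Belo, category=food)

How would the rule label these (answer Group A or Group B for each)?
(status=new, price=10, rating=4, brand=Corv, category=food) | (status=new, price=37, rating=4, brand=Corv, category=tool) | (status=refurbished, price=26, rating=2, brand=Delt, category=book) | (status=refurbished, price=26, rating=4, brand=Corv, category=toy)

The pattern is that an item is 'Group A' exactly when: category is not food.

Group B, Group A, Group A, Group A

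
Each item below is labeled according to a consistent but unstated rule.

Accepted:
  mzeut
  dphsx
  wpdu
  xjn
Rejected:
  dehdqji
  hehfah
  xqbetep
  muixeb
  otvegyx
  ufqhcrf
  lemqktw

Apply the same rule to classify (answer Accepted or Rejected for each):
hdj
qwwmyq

Every 'Accepted' example satisfies: length ≤ 5. None of the 'Rejected' examples do.
hdj: length 3, checks out → Accepted.
qwwmyq: length 6, does not satisfy this → Rejected.

Accepted, Rejected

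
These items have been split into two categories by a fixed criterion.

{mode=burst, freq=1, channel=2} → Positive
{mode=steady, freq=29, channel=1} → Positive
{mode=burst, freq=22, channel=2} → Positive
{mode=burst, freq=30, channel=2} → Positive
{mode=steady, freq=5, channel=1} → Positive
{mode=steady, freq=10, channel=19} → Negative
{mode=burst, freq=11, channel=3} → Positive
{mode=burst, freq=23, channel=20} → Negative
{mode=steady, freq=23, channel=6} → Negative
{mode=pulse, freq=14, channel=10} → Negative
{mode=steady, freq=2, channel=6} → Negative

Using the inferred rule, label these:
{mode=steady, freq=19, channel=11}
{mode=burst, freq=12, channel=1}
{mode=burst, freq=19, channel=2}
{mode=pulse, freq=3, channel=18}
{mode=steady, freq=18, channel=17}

The simplest hypothesis consistent with all the labels is: channel ≤ 3.

Negative, Positive, Positive, Negative, Negative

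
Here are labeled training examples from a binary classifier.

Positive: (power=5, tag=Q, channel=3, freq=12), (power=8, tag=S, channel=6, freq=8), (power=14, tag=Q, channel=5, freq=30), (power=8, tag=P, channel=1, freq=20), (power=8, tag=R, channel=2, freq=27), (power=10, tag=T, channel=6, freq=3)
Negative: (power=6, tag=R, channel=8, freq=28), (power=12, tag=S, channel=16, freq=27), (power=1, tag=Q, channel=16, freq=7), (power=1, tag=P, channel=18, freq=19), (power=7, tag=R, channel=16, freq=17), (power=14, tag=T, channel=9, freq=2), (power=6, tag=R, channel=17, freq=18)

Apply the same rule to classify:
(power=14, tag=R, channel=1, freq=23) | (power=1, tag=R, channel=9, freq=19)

The common property of the 'Positive' items is: channel ≤ 6. No 'Negative' item has it.

Positive, Negative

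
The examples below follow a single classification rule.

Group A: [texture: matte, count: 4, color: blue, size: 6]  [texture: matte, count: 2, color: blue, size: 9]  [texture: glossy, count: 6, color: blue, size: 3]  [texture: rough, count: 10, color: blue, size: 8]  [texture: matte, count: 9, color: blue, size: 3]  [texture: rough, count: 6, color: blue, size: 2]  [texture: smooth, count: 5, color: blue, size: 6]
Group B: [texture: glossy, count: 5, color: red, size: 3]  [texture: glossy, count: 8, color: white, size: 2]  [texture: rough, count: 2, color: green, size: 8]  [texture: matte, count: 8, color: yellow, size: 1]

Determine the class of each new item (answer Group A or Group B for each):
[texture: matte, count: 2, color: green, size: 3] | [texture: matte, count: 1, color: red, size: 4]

Group B, Group B

Looking at the examples, the only property every 'Group A' case has and every 'Group B' case lacks is: color is blue.
Group B: [texture: matte, count: 2, color: green, size: 3], since color is green.
Group B: [texture: matte, count: 1, color: red, size: 4], since color is red.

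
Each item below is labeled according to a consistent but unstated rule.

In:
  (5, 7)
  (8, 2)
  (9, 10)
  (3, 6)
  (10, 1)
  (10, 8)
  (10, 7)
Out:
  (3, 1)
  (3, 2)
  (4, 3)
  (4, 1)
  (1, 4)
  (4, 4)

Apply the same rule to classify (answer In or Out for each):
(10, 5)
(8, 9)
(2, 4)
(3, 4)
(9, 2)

In, In, Out, Out, In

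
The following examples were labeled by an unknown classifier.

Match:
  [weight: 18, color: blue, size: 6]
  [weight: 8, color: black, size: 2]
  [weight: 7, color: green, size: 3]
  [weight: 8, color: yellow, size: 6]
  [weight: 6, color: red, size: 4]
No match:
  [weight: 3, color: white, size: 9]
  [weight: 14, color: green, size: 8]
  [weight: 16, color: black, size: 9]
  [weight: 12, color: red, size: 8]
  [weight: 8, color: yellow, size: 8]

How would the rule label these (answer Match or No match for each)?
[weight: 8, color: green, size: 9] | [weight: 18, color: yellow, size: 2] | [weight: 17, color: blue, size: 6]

No match, Match, Match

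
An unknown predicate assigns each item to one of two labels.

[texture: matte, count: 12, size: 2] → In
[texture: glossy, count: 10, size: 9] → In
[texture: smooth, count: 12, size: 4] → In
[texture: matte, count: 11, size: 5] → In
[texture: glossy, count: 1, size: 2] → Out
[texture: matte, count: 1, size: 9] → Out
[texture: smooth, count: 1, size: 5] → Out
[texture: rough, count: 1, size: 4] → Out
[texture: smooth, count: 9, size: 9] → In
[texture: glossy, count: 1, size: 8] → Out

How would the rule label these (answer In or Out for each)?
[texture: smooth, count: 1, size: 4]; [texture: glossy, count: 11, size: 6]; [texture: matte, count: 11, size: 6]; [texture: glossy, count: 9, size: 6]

The pattern is that an item is 'In' exactly when: count ≥ 9.
[texture: smooth, count: 1, size: 4]: count = 1, fails the rule → Out. [texture: glossy, count: 11, size: 6]: count = 11, fits → In. [texture: matte, count: 11, size: 6]: count = 11, fits → In. [texture: glossy, count: 9, size: 6]: count = 9, fits → In.

Out, In, In, In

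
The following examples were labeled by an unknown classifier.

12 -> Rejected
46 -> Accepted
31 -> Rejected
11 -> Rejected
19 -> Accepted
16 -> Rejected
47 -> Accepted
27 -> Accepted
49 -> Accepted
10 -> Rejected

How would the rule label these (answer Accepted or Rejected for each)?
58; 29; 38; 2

Every 'Accepted' example satisfies: digit sum ≥ 8. None of the 'Rejected' examples do.

Accepted, Accepted, Accepted, Rejected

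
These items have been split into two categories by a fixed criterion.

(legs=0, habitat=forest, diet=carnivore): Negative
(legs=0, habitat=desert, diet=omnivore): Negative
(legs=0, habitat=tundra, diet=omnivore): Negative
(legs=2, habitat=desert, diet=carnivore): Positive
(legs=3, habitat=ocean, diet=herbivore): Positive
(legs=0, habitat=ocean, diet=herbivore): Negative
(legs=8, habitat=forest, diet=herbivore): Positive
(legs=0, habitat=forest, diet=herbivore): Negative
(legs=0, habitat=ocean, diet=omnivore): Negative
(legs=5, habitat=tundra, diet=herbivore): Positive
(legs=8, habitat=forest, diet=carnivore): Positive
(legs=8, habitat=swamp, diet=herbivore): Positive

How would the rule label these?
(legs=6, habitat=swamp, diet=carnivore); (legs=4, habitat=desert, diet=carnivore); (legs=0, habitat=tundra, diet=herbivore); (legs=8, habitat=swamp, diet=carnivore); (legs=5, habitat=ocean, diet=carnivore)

The distinguishing property — legs ≥ 2 — holds for all the 'Positive' cases and none of the 'Negative' cases.
(legs=6, habitat=swamp, diet=carnivore) → legs = 6 → Positive. (legs=4, habitat=desert, diet=carnivore) → legs = 4 → Positive. (legs=0, habitat=tundra, diet=herbivore) → legs = 0 → Negative. (legs=8, habitat=swamp, diet=carnivore) → legs = 8 → Positive. (legs=5, habitat=ocean, diet=carnivore) → legs = 5 → Positive.

Positive, Positive, Negative, Positive, Positive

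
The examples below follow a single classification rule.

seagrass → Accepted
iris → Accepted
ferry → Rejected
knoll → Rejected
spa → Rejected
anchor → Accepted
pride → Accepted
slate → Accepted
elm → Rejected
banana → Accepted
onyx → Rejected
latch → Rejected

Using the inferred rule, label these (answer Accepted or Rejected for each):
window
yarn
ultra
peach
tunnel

Accepted, Rejected, Accepted, Accepted, Accepted

'Accepted' ⟺ has ≥ 2 vowels.
window: 2 vowels — satisfies this, so Accepted.
yarn: 1 vowel — does not fit, so Rejected.
ultra: 2 vowels — satisfies this, so Accepted.
peach: 2 vowels — satisfies this, so Accepted.
tunnel: 2 vowels — satisfies this, so Accepted.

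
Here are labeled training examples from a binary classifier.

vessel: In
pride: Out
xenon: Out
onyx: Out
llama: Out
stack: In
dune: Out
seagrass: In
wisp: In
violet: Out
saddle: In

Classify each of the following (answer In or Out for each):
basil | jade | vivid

Checking candidate rules against both groups, what survives is: contains 's'.

In, Out, Out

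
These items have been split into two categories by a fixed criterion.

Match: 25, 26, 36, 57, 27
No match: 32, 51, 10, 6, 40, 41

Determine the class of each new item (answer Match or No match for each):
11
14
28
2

No match, No match, Match, No match

The rule appears to be: digit sum ≥ 7.
11 — digit sum 1+1 = 2, hence No match.
14 — digit sum 1+4 = 5, hence No match.
28 — digit sum 2+8 = 10, hence Match.
2 — digit sum 2, hence No match.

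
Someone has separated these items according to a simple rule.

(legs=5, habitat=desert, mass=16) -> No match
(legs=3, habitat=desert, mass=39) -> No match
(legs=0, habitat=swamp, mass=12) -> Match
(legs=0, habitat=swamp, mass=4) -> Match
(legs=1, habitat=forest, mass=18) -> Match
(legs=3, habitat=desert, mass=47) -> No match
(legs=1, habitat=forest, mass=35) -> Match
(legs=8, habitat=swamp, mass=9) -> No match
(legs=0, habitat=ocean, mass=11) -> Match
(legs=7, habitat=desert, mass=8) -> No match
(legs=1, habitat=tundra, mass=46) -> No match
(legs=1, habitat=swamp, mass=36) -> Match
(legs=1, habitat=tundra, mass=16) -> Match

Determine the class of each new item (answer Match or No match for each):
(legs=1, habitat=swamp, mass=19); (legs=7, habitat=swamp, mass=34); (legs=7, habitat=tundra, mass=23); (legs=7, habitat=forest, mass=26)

Match, No match, No match, No match

The pattern is that an item is 'Match' exactly when: legs ≤ 1 AND mass ≤ 36.
(legs=1, habitat=swamp, mass=19): legs = 1, mass = 19 — fits, so Match.
(legs=7, habitat=swamp, mass=34): legs = 7, mass = 34 — fails the rule, so No match.
(legs=7, habitat=tundra, mass=23): legs = 7, mass = 23 — fails the rule, so No match.
(legs=7, habitat=forest, mass=26): legs = 7, mass = 26 — fails the rule, so No match.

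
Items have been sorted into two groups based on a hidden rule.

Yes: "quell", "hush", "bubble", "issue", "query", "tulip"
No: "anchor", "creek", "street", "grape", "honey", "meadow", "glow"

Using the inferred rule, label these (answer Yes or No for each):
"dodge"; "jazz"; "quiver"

No, No, Yes

The pattern is that an item is 'Yes' exactly when: contains 'u'.
"dodge": No (no 'u').
"jazz": No (no 'u').
"quiver": Yes (has 'u').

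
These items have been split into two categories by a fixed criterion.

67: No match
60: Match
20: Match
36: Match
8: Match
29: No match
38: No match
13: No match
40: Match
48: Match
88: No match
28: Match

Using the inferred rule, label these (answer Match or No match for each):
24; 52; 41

Match, Match, No match

The pattern is that an item is 'Match' exactly when: multiple of 4 AND at most 60.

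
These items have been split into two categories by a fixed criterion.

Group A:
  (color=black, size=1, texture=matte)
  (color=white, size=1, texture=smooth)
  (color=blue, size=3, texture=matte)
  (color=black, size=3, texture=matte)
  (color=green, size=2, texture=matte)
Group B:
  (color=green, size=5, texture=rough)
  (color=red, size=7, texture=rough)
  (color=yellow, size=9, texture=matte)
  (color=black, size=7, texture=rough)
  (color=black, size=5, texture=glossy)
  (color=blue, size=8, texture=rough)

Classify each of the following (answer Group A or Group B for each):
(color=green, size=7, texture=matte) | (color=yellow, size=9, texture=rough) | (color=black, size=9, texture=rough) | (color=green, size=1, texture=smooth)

Group B, Group B, Group B, Group A

All 'Group A' examples share one property — size ≤ 3 — and every 'Group B' example lacks it.
(color=green, size=7, texture=matte) → size = 7 → Group B.
(color=yellow, size=9, texture=rough) → size = 9 → Group B.
(color=black, size=9, texture=rough) → size = 9 → Group B.
(color=green, size=1, texture=smooth) → size = 1 → Group A.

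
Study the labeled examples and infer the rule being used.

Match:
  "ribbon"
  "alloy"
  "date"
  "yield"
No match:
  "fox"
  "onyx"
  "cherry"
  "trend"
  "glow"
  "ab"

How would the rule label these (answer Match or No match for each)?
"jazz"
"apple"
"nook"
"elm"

A rule that fits every label: has ≥ 2 vowels — true of each 'Match' example, false of each 'No match' one.
"jazz": 1 vowel — fails the rule, so No match.
"apple": 2 vowels — has this property, so Match.
"nook": 2 vowels — has this property, so Match.
"elm": 1 vowel — fails the rule, so No match.

No match, Match, Match, No match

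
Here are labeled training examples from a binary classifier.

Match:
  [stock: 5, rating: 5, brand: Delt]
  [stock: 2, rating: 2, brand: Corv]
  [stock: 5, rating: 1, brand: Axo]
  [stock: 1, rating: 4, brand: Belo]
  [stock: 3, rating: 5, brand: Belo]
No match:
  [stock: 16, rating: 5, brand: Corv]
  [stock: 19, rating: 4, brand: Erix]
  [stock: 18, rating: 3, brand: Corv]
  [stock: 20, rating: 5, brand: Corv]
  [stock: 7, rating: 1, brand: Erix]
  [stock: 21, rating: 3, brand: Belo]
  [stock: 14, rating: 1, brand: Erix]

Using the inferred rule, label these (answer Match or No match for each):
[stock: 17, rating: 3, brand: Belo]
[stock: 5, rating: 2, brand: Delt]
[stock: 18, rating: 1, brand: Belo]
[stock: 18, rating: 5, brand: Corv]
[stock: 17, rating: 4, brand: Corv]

No match, Match, No match, No match, No match

The classifier is using: stock ≤ 5.
[stock: 17, rating: 3, brand: Belo] → stock = 17 → No match.
[stock: 5, rating: 2, brand: Delt] → stock = 5 → Match.
[stock: 18, rating: 1, brand: Belo] → stock = 18 → No match.
[stock: 18, rating: 5, brand: Corv] → stock = 18 → No match.
[stock: 17, rating: 4, brand: Corv] → stock = 17 → No match.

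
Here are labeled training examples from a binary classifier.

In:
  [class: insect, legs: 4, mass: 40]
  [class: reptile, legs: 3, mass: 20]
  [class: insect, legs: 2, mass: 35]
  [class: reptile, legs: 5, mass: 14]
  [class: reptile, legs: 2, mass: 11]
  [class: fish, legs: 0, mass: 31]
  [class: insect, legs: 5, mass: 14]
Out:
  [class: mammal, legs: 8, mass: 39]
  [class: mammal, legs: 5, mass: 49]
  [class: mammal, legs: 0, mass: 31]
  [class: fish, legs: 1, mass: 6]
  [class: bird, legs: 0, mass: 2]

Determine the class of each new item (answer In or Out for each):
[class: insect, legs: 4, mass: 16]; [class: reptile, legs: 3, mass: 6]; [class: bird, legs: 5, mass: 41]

In, Out, In

A rule that fits every label: class is not mammal AND mass ≥ 11 — true of each 'In' example, false of each 'Out' one.
[class: insect, legs: 4, mass: 16] — class is insect, mass = 16, hence In. [class: reptile, legs: 3, mass: 6] — class is reptile, mass = 6, hence Out. [class: bird, legs: 5, mass: 41] — class is bird, mass = 41, hence In.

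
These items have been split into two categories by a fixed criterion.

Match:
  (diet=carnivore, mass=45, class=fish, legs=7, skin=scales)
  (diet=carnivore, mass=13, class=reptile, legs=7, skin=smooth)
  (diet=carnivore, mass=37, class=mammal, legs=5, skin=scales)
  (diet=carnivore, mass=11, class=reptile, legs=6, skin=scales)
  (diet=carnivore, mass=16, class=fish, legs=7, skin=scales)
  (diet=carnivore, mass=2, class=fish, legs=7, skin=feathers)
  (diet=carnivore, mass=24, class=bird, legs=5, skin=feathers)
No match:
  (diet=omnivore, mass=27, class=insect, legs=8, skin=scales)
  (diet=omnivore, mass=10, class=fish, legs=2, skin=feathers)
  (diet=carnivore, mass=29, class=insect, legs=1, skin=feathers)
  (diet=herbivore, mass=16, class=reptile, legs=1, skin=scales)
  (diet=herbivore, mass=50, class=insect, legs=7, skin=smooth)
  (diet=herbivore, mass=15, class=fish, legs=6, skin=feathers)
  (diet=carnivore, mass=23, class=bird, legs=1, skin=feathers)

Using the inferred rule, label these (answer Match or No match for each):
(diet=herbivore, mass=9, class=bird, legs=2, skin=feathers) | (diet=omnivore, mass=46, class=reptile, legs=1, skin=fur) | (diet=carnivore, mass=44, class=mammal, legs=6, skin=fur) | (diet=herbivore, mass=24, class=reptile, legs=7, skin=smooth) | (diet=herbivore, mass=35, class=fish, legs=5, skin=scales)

A rule that fits every label: diet is carnivore AND legs ≥ 2 — true of each 'Match' example, false of each 'No match' one.

No match, No match, Match, No match, No match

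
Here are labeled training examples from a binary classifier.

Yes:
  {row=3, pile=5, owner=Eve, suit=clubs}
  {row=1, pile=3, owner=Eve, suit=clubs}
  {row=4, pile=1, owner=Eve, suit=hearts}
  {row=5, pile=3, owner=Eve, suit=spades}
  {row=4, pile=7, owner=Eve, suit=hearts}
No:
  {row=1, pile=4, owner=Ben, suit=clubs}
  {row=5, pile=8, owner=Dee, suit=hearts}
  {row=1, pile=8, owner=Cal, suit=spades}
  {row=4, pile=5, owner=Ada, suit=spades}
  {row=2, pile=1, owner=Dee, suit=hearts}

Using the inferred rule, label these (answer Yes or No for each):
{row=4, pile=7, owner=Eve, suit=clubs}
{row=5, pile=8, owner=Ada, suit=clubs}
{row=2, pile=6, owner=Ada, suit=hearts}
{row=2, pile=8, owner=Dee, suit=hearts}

Yes, No, No, No

One predicate separates the groups cleanly: owner is Eve.
{row=4, pile=7, owner=Eve, suit=clubs} → owner is Eve → Yes. {row=5, pile=8, owner=Ada, suit=clubs} → owner is Ada → No. {row=2, pile=6, owner=Ada, suit=hearts} → owner is Ada → No. {row=2, pile=8, owner=Dee, suit=hearts} → owner is Dee → No.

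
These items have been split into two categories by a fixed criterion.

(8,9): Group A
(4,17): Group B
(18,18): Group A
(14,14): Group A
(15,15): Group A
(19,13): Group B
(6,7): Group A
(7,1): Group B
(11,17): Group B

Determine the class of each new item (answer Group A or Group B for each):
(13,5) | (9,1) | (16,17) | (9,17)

The common property of the 'Group A' items is: |first − second| ≤ 1. No 'Group B' item has it.
(13,5): Group B (|13−5| = 8). (9,1): Group B (|9−1| = 8). (16,17): Group A (|16−17| = 1). (9,17): Group B (|9−17| = 8).

Group B, Group B, Group A, Group B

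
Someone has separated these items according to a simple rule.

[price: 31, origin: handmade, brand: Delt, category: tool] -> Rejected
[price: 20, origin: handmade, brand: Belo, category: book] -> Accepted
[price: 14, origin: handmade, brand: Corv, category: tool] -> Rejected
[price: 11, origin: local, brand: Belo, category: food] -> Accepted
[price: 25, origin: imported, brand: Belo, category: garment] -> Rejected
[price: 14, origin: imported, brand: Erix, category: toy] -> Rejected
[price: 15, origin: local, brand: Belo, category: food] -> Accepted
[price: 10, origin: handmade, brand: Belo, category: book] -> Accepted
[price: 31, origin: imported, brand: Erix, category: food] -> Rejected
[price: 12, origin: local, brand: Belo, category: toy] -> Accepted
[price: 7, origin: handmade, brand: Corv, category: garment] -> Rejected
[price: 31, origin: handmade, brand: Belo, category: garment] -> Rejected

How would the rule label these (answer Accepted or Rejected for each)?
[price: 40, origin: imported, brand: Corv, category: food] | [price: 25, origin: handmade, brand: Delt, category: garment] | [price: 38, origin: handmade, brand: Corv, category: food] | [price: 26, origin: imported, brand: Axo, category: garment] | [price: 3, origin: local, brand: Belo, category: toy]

Rejected, Rejected, Rejected, Rejected, Accepted

The classifier is using: brand is Belo AND price ≤ 20.
[price: 40, origin: imported, brand: Corv, category: food]: brand is Corv, price = 40, does not pass → Rejected. [price: 25, origin: handmade, brand: Delt, category: garment]: brand is Delt, price = 25, does not pass → Rejected. [price: 38, origin: handmade, brand: Corv, category: food]: brand is Corv, price = 38, does not pass → Rejected. [price: 26, origin: imported, brand: Axo, category: garment]: brand is Axo, price = 26, does not pass → Rejected. [price: 3, origin: local, brand: Belo, category: toy]: brand is Belo, price = 3, passes → Accepted.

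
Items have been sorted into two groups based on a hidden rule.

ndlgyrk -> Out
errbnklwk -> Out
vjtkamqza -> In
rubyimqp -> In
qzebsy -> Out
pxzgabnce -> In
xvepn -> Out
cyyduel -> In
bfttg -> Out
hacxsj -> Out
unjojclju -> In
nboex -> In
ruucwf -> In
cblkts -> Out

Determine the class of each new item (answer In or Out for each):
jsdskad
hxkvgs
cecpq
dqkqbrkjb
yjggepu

The rule appears to be: has ≥ 2 vowels.
jsdskad: Out (1 vowel). hxkvgs: Out (0 vowels). cecpq: Out (1 vowel). dqkqbrkjb: Out (0 vowels). yjggepu: In (2 vowels).

Out, Out, Out, Out, In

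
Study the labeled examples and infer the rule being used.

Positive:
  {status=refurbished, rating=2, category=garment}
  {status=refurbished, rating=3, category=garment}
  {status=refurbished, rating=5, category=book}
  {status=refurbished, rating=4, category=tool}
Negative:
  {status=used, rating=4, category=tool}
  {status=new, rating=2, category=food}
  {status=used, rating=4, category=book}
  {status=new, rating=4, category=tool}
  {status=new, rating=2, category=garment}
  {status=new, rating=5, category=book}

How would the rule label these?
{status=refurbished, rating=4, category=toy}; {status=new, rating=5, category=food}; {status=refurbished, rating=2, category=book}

Every 'Positive' example satisfies: status is refurbished. None of the 'Negative' examples do.

Positive, Negative, Positive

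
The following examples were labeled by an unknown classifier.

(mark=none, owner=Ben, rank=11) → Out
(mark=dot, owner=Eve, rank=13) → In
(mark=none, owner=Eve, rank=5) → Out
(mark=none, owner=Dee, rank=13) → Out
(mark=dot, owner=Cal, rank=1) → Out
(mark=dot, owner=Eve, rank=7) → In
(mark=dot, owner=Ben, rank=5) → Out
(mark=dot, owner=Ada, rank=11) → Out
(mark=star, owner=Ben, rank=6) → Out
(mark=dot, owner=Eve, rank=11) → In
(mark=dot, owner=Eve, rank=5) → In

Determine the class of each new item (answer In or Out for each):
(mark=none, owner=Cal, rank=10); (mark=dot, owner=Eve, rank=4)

Out, In

The simplest hypothesis consistent with all the labels is: owner is Eve AND mark is dot.
(mark=none, owner=Cal, rank=10): Out (owner is Cal, mark is none).
(mark=dot, owner=Eve, rank=4): In (owner is Eve, mark is dot).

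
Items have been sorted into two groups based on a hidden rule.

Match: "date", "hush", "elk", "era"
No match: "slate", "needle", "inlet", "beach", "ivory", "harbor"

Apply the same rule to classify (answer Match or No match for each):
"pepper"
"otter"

'Match' ⟺ length ≤ 4.
"pepper": No match (length 6). "otter": No match (length 5).

No match, No match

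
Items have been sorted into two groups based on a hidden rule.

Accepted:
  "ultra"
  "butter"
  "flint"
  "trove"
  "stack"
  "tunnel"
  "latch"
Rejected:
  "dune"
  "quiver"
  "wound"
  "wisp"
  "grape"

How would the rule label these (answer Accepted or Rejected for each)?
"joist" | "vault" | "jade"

One predicate separates the groups cleanly: contains 't'.
"joist" — has 't', hence Accepted. "vault" — has 't', hence Accepted. "jade" — no 't', hence Rejected.

Accepted, Accepted, Rejected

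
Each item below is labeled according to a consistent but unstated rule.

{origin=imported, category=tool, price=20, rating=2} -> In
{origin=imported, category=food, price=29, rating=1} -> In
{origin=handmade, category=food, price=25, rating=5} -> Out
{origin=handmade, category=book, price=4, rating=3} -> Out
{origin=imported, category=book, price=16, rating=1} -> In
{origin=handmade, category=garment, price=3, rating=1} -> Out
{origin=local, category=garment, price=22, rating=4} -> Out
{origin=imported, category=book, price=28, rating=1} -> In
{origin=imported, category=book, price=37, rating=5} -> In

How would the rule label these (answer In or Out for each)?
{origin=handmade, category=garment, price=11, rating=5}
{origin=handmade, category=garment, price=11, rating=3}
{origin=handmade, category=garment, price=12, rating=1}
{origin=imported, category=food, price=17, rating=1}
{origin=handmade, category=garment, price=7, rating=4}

The simplest hypothesis consistent with all the labels is: origin is imported.
{origin=handmade, category=garment, price=11, rating=5}: Out (origin is handmade). {origin=handmade, category=garment, price=11, rating=3}: Out (origin is handmade). {origin=handmade, category=garment, price=12, rating=1}: Out (origin is handmade). {origin=imported, category=food, price=17, rating=1}: In (origin is imported). {origin=handmade, category=garment, price=7, rating=4}: Out (origin is handmade).

Out, Out, Out, In, Out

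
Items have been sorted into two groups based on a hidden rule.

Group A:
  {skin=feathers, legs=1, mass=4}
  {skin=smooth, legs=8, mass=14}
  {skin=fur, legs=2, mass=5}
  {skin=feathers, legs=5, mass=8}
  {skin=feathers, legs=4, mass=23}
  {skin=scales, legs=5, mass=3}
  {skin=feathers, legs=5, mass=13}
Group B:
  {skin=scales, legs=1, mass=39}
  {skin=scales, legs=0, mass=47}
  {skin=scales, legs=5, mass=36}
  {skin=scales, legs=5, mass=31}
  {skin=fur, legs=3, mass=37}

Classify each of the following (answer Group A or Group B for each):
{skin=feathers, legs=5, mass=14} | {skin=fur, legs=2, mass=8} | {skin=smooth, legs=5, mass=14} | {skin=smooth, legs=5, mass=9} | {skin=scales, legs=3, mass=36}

Group A, Group A, Group A, Group A, Group B

Every 'Group A' example satisfies: mass ≤ 23. None of the 'Group B' examples do.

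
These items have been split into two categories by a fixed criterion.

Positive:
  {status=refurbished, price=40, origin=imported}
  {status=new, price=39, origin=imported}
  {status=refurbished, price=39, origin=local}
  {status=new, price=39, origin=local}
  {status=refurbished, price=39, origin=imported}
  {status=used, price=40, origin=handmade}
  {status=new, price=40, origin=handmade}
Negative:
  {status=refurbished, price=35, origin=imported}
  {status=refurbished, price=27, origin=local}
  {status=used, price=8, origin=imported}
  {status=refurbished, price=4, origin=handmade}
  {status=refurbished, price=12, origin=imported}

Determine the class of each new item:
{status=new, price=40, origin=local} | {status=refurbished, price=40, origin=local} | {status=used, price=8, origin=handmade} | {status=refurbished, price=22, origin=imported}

The distinguishing property — price ≥ 39 — holds for all the 'Positive' cases and none of the 'Negative' cases.
{status=new, price=40, origin=local} — price = 40, hence Positive. {status=refurbished, price=40, origin=local} — price = 40, hence Positive. {status=used, price=8, origin=handmade} — price = 8, hence Negative. {status=refurbished, price=22, origin=imported} — price = 22, hence Negative.

Positive, Positive, Negative, Negative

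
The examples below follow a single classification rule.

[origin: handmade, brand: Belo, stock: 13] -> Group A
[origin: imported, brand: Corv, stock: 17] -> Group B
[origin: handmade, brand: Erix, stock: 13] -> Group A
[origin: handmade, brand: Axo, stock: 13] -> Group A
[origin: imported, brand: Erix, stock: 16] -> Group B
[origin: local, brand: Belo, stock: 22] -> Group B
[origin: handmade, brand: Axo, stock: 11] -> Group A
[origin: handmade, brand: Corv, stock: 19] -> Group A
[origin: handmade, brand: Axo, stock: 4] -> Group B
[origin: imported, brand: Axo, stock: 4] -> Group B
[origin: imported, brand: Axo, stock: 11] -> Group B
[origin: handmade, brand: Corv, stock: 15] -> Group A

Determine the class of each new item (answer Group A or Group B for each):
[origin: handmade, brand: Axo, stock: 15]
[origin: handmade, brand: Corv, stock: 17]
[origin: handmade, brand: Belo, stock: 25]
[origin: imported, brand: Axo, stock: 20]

Group A, Group A, Group A, Group B

The distinguishing property — origin is handmade AND stock ≥ 11 — holds for all the 'Group A' cases and none of the 'Group B' cases.
Group A: [origin: handmade, brand: Axo, stock: 15], since origin is handmade, stock = 15.
Group A: [origin: handmade, brand: Corv, stock: 17], since origin is handmade, stock = 17.
Group A: [origin: handmade, brand: Belo, stock: 25], since origin is handmade, stock = 25.
Group B: [origin: imported, brand: Axo, stock: 20], since origin is imported, stock = 20.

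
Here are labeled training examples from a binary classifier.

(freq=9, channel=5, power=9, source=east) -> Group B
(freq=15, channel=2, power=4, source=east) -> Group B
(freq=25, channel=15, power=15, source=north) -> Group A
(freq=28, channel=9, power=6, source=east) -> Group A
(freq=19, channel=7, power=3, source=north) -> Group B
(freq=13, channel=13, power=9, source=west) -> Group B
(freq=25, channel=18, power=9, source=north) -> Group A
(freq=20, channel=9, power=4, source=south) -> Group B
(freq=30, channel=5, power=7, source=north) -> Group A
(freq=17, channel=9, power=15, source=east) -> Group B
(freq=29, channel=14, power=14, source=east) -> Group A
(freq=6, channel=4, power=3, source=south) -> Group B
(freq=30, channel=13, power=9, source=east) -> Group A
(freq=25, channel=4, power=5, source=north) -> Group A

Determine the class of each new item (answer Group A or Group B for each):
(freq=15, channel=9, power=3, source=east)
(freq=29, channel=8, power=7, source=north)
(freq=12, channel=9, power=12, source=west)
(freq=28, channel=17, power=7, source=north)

Group B, Group A, Group B, Group A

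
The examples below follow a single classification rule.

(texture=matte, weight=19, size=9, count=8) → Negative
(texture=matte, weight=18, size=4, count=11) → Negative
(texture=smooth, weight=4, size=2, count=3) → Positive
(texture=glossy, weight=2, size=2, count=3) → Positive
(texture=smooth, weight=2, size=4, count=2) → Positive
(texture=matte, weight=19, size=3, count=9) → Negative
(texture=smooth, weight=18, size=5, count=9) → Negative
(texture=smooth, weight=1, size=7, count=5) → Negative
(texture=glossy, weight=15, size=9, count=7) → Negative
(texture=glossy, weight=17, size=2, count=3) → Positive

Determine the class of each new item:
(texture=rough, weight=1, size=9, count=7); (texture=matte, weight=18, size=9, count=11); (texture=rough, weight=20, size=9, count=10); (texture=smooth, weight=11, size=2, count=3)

Negative, Negative, Negative, Positive

All 'Positive' examples share one property — count ≤ 3 — and every 'Negative' example lacks it.
(texture=rough, weight=1, size=9, count=7) — count = 7, hence Negative.
(texture=matte, weight=18, size=9, count=11) — count = 11, hence Negative.
(texture=rough, weight=20, size=9, count=10) — count = 10, hence Negative.
(texture=smooth, weight=11, size=2, count=3) — count = 3, hence Positive.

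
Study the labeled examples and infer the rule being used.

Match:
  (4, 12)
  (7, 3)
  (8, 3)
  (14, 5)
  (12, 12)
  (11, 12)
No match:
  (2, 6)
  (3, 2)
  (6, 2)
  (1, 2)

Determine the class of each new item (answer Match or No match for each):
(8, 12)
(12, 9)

The distinguishing property — sum ≥ 10 — holds for all the 'Match' cases and none of the 'No match' cases.
(8, 12): 8+12 = 20 — matches, so Match.
(12, 9): 12+9 = 21 — matches, so Match.

Match, Match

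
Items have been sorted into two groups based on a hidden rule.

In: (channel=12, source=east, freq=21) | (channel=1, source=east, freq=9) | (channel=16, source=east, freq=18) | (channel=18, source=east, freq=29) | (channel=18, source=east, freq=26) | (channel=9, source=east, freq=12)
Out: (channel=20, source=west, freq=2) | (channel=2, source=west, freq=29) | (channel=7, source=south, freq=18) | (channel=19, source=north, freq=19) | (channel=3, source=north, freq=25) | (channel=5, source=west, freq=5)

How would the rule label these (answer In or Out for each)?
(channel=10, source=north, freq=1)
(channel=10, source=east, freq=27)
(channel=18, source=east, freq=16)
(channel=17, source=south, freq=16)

Out, In, In, Out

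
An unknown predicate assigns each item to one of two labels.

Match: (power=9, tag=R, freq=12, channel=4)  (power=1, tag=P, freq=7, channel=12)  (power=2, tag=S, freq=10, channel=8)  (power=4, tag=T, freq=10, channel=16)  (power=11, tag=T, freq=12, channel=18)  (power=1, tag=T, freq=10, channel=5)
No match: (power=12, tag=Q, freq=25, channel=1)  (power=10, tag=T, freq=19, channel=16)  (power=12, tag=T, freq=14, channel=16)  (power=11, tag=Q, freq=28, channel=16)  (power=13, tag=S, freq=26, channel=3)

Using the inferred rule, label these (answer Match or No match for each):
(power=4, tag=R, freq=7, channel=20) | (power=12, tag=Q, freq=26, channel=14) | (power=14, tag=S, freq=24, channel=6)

Match, No match, No match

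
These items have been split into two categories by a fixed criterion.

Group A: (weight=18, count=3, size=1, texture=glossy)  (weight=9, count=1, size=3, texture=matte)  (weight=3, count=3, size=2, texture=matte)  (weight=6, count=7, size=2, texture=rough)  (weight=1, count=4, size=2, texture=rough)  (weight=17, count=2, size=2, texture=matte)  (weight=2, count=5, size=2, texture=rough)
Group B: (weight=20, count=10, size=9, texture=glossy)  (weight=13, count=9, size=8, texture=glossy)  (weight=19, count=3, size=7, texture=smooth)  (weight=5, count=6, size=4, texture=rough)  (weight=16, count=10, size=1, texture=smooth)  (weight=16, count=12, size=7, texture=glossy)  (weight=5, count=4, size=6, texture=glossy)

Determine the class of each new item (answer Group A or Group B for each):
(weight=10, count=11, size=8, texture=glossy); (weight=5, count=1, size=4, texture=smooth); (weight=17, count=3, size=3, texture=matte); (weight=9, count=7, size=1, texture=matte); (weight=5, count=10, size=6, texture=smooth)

Group B, Group B, Group A, Group A, Group B

The pattern is that an item is 'Group A' exactly when: size ≤ 3 AND count ≤ 7.
(weight=10, count=11, size=8, texture=glossy) → size = 8, count = 11 → Group B.
(weight=5, count=1, size=4, texture=smooth) → size = 4, count = 1 → Group B.
(weight=17, count=3, size=3, texture=matte) → size = 3, count = 3 → Group A.
(weight=9, count=7, size=1, texture=matte) → size = 1, count = 7 → Group A.
(weight=5, count=10, size=6, texture=smooth) → size = 6, count = 10 → Group B.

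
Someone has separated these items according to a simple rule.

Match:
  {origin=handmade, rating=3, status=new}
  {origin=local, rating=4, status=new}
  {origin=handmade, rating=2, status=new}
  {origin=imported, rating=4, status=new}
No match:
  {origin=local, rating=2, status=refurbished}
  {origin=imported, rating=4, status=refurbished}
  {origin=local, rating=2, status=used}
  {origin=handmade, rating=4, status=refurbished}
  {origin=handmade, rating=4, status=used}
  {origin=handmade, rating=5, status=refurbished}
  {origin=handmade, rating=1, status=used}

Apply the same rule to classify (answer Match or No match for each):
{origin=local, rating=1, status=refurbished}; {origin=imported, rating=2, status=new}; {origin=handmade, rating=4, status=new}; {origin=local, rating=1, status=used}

Every 'Match' example satisfies: status is new. None of the 'No match' examples do.
{origin=local, rating=1, status=refurbished} — status is refurbished, hence No match. {origin=imported, rating=2, status=new} — status is new, hence Match. {origin=handmade, rating=4, status=new} — status is new, hence Match. {origin=local, rating=1, status=used} — status is used, hence No match.

No match, Match, Match, No match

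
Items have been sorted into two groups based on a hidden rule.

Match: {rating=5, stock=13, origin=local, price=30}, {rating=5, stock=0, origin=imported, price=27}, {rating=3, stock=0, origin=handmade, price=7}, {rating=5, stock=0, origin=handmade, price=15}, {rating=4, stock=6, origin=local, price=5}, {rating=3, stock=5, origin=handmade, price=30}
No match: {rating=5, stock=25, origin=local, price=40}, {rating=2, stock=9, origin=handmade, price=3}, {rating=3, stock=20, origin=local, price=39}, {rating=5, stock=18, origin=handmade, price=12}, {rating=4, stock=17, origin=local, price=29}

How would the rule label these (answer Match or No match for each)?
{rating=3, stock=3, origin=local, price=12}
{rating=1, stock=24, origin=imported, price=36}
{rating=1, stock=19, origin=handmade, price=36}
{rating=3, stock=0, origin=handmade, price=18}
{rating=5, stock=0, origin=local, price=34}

'Match' ⟺ price ≥ 5 AND stock ≤ 13.
{rating=3, stock=3, origin=local, price=12}: price = 12, stock = 3 — qualifies, so Match. {rating=1, stock=24, origin=imported, price=36}: price = 36, stock = 24 — doesn't qualify, so No match. {rating=1, stock=19, origin=handmade, price=36}: price = 36, stock = 19 — doesn't qualify, so No match. {rating=3, stock=0, origin=handmade, price=18}: price = 18, stock = 0 — qualifies, so Match. {rating=5, stock=0, origin=local, price=34}: price = 34, stock = 0 — qualifies, so Match.

Match, No match, No match, Match, Match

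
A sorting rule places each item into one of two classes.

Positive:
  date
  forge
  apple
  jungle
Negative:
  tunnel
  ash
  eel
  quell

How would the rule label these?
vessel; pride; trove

Negative, Positive, Positive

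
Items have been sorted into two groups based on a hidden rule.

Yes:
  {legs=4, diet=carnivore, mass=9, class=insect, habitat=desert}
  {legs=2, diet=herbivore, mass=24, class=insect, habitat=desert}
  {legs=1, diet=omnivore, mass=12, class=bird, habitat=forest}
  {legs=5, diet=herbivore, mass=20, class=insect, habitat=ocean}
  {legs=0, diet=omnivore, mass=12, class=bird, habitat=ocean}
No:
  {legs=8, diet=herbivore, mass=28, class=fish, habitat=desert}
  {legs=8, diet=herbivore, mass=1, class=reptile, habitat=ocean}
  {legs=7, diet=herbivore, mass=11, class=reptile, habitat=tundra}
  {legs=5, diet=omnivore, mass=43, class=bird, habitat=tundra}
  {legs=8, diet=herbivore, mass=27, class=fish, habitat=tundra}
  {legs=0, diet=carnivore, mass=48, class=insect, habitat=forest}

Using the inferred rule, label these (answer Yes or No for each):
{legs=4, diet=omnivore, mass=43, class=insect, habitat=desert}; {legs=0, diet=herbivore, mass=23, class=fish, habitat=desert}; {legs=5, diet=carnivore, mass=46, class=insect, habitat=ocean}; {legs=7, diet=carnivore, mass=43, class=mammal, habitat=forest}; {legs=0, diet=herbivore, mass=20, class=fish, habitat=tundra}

No, Yes, No, No, Yes

One predicate separates the groups cleanly: legs ≤ 5 AND mass ≤ 24.
{legs=4, diet=omnivore, mass=43, class=insect, habitat=desert}: legs = 4, mass = 43 — doesn't qualify, so No.
{legs=0, diet=herbivore, mass=23, class=fish, habitat=desert}: legs = 0, mass = 23 — passes, so Yes.
{legs=5, diet=carnivore, mass=46, class=insect, habitat=ocean}: legs = 5, mass = 46 — doesn't qualify, so No.
{legs=7, diet=carnivore, mass=43, class=mammal, habitat=forest}: legs = 7, mass = 43 — doesn't qualify, so No.
{legs=0, diet=herbivore, mass=20, class=fish, habitat=tundra}: legs = 0, mass = 20 — passes, so Yes.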